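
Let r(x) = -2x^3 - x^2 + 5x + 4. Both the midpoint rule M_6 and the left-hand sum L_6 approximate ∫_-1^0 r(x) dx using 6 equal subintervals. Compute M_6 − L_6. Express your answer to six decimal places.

M_6 ≈ 1.66203704.
L_6 ≈ 1.34259259.
M_6 − L_6 ≈ 0.319444.

0.319444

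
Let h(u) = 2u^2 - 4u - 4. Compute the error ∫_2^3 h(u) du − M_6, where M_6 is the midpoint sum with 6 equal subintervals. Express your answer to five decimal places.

Exact integral: ∫_2^3 h(u) du ≈ -1.3333333.
M_6 ≈ -1.3379630.
Error ≈ -1.3333333 − (-1.3379630) ≈ 0.00463.

0.00463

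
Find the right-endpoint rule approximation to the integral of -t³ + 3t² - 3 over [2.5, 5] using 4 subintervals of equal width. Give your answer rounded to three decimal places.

Δt = (5 − 2.5)/4 = 0.625.
Right endpoints: 3.125, 3.75, 4.375, 5.
f(3.125) = -2161/512, f(3.75) = -13.546875, f(4.375) = -15011/512, f(5) = -53.
Sum = Δt · [f(3.125) + f(3.75) + f(4.375) + f(5)].
Sum ≈ -62.554.

-62.554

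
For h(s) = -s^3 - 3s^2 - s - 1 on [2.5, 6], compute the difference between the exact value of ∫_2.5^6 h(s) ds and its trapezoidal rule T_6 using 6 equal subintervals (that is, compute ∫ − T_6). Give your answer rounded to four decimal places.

Exact integral: ∫_2.5^6 h(s) ds = -532.984375.
T_6 ≈ -536.110677.
Error ≈ -532.984375 − (-536.110677) ≈ 3.1263.

3.1263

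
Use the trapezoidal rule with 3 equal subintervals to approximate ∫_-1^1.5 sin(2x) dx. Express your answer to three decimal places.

0.217

Δx = (1.5 − (-1))/3 = 5/6.
f(-1) ≈ -0.909, f(-1/6) ≈ -0.327, f(2/3) ≈ 0.972, f(1.5) ≈ 0.141.
T_3 = (Δx/2)·[f(x_0) + 2f(x_1) + 2f(x_2) + f(x_3)].
Sum ≈ 0.217.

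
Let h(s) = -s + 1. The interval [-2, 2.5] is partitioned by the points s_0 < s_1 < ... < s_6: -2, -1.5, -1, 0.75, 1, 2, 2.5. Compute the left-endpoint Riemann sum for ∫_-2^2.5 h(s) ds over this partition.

Subinterval widths: 0.5, 0.5, 1.75, 0.25, 1, 0.5.
Left endpoints: -2, -1.5, -1, 0.75, 1, 2.
h(-2) = 3, h(-1.5) = 2.5, h(-1) = 2, h(0.75) = 0.25, h(1) = 0, h(2) = -1.
Sum = Σ Δs_i · h(s_i).
Sum = 5.8125.

5.8125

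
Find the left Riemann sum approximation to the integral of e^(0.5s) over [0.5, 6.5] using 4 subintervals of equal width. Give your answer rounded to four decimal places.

32.9091

Δs = (6.5 − 0.5)/4 = 1.5.
Left endpoints: 0.5, 2, 3.5, 5.
f(0.5) ≈ 1.2840, f(2) ≈ 2.7183, f(3.5) ≈ 5.7546, f(5) ≈ 12.1825.
Sum = Δs · [f(0.5) + f(2) + f(3.5) + f(5)].
Sum ≈ 32.9091.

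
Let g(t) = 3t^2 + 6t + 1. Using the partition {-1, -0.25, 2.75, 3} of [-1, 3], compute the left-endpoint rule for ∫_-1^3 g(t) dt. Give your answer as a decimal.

Subinterval widths: 0.75, 3, 0.25.
Left endpoints: -1, -0.25, 2.75.
g(-1) = -2, g(-0.25) = -0.3125, g(2.75) = 40.1875.
Sum = Σ Δt_i · g(t_i).
Sum = 7.609375.

7.609375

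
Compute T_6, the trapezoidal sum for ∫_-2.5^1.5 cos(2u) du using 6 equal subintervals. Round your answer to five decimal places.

Δu = (1.5 − (-2.5))/6 = 2/3.
f(-2.5) ≈ 0.28366, f(-11/6) ≈ -0.86529, f(-7/6) ≈ -0.69076, f(-0.5) ≈ 0.54030, f(1/6) ≈ 0.94496, f(5/6) ≈ -0.09572, f(1.5) ≈ -0.98999.
T_6 = (Δu/2)·[f(u_0) + 2f(u_1) + ... + 2f(u_{5}) + f(u_6)].
Sum ≈ -0.34645.

-0.34645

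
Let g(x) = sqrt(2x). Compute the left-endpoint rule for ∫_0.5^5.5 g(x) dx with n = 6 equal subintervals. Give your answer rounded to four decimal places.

10.8234

Δx = (5.5 − 0.5)/6 = 5/6.
Left endpoints: 0.5, 4/3, 13/6, 3, 23/6, 14/3.
g(0.5) ≈ 1.0000, g(4/3) ≈ 1.6330, g(13/6) ≈ 2.0817, g(3) ≈ 2.4495, g(23/6) ≈ 2.7689, g(14/3) ≈ 3.0551.
Sum = Δx · [g(0.5) + g(4/3) + g(13/6) + ...].
Sum ≈ 10.8234.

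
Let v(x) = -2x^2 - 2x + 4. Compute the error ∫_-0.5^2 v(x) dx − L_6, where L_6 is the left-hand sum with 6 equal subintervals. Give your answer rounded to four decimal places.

-2.4595

Exact integral: ∫_-0.5^2 v(x) dx ≈ 0.833333.
L_6 ≈ 3.292824.
Error ≈ 0.833333 − 3.292824 ≈ -2.4595.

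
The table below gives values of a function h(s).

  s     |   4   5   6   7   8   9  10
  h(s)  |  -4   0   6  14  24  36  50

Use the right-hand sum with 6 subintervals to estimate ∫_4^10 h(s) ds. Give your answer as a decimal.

Δs = 1.
Sum = 1·[0 + 6 + 14 + 24 + 36 + 50] = 130.

130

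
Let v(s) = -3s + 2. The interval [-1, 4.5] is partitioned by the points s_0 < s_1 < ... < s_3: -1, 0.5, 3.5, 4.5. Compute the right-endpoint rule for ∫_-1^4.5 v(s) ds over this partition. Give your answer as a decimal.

-36.25

Subinterval widths: 1.5, 3, 1.
Right endpoints: 0.5, 3.5, 4.5.
v(0.5) = 0.5, v(3.5) = -8.5, v(4.5) = -11.5.
Sum = Σ Δs_i · v(s_i).
Sum = -36.25.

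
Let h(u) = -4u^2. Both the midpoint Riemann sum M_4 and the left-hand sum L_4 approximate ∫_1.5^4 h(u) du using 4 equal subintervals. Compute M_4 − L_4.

M_4 = -80.5078125.
L_4 = -64.296875.
M_4 − L_4 = -16.2109375.

-16.2109375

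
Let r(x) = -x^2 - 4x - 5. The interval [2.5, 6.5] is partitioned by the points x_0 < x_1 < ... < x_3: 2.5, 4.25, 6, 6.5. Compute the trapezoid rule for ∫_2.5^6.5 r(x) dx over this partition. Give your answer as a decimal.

-180.140625

Subinterval widths: 1.75, 1.75, 0.5.
r(2.5) = -21.25, r(4.25) = -40.0625, r(6) = -65, r(6.5) = -73.25.
On each subinterval the trapezoid contributes (Δx_i/2)·[r(x_{i-1}) + r(x_i)].
Sum = -180.140625.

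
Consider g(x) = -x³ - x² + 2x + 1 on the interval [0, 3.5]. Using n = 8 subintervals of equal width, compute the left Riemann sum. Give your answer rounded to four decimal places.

Δx = (3.5 − 0)/8 = 0.4375.
Left endpoints: 0, 0.4375, 0.875, 1.3125, 1.75, 2.1875, 2.625, 3.0625.
g(0) = 1, g(0.4375) = 6553/4096, g(0.875) = 673/512, g(1.3125) = -1469/4096, g(1.75) = -3.921875, g(2.1875) = -40459/4096, g(2.625) = -9589/512, g(3.0625) = -126881/4096.
Sum = Δx · [g(0) + g(0.4375) + g(0.875) + ...].
Sum ≈ -26.2278.

-26.2278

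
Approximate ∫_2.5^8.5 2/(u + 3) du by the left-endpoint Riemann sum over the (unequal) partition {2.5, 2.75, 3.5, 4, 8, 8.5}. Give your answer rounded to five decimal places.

1.73939

Subinterval widths: 0.25, 0.75, 0.5, 4, 0.5.
Left endpoints: 2.5, 2.75, 3.5, 4, 8.
f(2.5) = 4/11, f(2.75) = 8/23, f(3.5) = 4/13, f(4) = 2/7, f(8) = 2/11.
Sum = Σ Δu_i · f(u_i).
Sum ≈ 1.73939.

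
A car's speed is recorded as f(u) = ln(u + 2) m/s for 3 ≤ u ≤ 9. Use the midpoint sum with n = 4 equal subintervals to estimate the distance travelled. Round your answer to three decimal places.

Δu = (9 − 3)/4 = 1.5.
Midpoints: 3.75, 5.25, 6.75, 8.25.
f(3.75) ≈ 1.749, f(5.25) ≈ 1.981, f(6.75) ≈ 2.169, f(8.25) ≈ 2.327.
Sum = Δu · [f(3.75) + f(5.25) + f(6.75) + f(8.25)].
Sum ≈ 12.340.

12.340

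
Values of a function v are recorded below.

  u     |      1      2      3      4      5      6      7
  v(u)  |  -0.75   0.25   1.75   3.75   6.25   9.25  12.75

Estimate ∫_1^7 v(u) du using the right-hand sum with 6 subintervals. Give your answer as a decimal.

Δu = 1.
Sum = 1·[0.25 + 1.75 + 3.75 + 6.25 + 9.25 + 12.75] = 34.

34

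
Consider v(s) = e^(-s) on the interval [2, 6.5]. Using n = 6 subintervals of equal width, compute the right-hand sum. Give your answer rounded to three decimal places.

Δs = (6.5 − 2)/6 = 0.75.
Right endpoints: 2.75, 3.5, 4.25, 5, 5.75, 6.5.
v(2.75) ≈ 0.064, v(3.5) ≈ 0.030, v(4.25) ≈ 0.014, v(5) ≈ 0.007, v(5.75) ≈ 0.003, v(6.5) ≈ 0.002.
Sum = Δs · [v(2.75) + v(3.5) + v(4.25) + ...].
Sum ≈ 0.090.

0.090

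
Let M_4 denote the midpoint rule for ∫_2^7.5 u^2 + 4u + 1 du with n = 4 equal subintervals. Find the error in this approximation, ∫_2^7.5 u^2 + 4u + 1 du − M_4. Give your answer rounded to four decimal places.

Exact integral: ∫_2^7.5 f(u) du ≈ 247.958333.
M_4 ≈ 247.091797.
Error ≈ 247.958333 − 247.091797 ≈ 0.8665.

0.8665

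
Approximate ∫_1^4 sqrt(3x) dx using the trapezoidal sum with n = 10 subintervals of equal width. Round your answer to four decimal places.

Δx = (4 − 1)/10 = 0.3.
f(1) ≈ 1.7321, f(1.3) ≈ 1.9748, f(1.6) ≈ 2.1909, f(1.9) ≈ 2.3875, f(2.2) ≈ 2.5690, f(2.5) ≈ 2.7386, f(2.8) ≈ 2.8983, f(3.1) ≈ 3.0496, f(3.4) ≈ 3.1937, f(3.7) ≈ 3.3317, f(4) ≈ 3.4641.
T_10 = (Δx/2)·[f(x_0) + 2f(x_1) + ... + 2f(x_{9}) + f(x_10)].
Sum ≈ 8.0797.

8.0797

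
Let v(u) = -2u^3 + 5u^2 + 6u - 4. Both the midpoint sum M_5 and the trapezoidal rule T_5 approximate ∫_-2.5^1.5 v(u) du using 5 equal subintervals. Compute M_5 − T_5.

-5.12

M_5 = 18.96.
T_5 = 24.08.
M_5 − T_5 = -5.12.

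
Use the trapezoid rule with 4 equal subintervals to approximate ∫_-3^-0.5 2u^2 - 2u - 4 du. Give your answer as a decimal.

Δu = (-0.5 − (-3))/4 = 0.625.
f(-3) = 20, f(-2.375) = 12.03125, f(-1.75) = 5.625, f(-1.125) = 0.78125, f(-0.5) = -2.5.
T_4 = (Δu/2)·[f(u_0) + 2f(u_1) + 2f(u_2) + 2f(u_3) + f(u_4)].
Sum = 16.9921875.

16.9921875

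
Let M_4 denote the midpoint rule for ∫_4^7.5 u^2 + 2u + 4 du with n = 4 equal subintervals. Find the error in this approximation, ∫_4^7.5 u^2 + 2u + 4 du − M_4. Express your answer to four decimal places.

Exact integral: ∫_4^7.5 f(u) du ≈ 173.541667.
M_4 ≈ 173.318359.
Error ≈ 173.541667 − 173.318359 ≈ 0.2233.

0.2233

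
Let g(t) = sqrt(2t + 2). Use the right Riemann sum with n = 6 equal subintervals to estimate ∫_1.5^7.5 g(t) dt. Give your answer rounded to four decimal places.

20.5640

Δt = (7.5 − 1.5)/6 = 1.
Right endpoints: 2.5, 3.5, 4.5, 5.5, 6.5, 7.5.
g(2.5) ≈ 2.6458, g(3.5) ≈ 3.0000, g(4.5) ≈ 3.3166, g(5.5) ≈ 3.6056, g(6.5) ≈ 3.8730, g(7.5) ≈ 4.1231.
Sum = Δt · [g(2.5) + g(3.5) + g(4.5) + ...].
Sum ≈ 20.5640.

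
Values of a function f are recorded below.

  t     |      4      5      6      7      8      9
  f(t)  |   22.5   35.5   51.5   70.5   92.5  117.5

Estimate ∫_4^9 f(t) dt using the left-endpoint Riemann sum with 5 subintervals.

272.5

Δt = 1.
Sum = 1·[22.5 + 35.5 + 51.5 + 70.5 + 92.5] = 272.5.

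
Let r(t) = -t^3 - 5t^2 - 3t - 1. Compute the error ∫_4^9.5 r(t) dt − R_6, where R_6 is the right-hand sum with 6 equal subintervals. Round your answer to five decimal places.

560.79789

Exact integral: ∫_4^9.5 r(t) dt ≈ -3411.4322917.
R_6 ≈ -3972.2301794.
Error ≈ -3411.4322917 − (-3972.2301794) ≈ 560.79789.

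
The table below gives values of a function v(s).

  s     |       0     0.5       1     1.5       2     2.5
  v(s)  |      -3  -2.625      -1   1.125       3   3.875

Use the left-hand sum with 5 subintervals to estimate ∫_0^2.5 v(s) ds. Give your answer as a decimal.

-1.25

Δs = 0.5.
Sum = 0.5·[(-3) + (-2.625) + (-1) + 1.125 + 3] = -1.25.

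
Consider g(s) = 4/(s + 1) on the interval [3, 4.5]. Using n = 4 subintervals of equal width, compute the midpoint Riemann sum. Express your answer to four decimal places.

Δs = (4.5 − 3)/4 = 0.375.
Midpoints: 3.1875, 3.5625, 3.9375, 4.3125.
g(3.1875) = 64/67, g(3.5625) = 64/73, g(3.9375) = 64/79, g(4.3125) = 64/85.
Sum = Δs · [g(3.1875) + g(3.5625) + g(3.9375) + g(4.3125)].
Sum ≈ 1.2731.

1.2731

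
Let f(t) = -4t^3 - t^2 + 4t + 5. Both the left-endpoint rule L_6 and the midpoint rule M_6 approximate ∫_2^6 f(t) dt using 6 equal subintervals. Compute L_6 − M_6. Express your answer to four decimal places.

L_6 ≈ -997.185185.
M_6 ≈ -1258.074074.
L_6 − M_6 ≈ 260.8889.

260.8889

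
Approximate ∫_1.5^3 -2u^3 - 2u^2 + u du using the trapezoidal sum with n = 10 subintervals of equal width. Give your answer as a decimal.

-50.4309375

Δu = (3 − 1.5)/10 = 0.15.
f(1.5) = -9.75, f(1.65) = -12.77925, f(1.8) = -16.344, f(1.95) = -20.48475, f(2.1) = -25.242, f(2.25) = -30.65625, f(2.4) = -36.768, f(2.55) = -43.61775, f(2.7) = -51.246, f(2.85) = -59.69325, f(3) = -69.
T_10 = (Δu/2)·[f(u_0) + 2f(u_1) + ... + 2f(u_{9}) + f(u_10)].
Sum = -50.4309375.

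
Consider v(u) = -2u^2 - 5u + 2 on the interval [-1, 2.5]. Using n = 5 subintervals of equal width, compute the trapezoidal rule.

-17.78

Δu = (2.5 − (-1))/5 = 0.7.
v(-1) = 5, v(-0.3) = 3.32, v(0.4) = -0.32, v(1.1) = -5.92, v(1.8) = -13.48, v(2.5) = -23.
T_5 = (Δu/2)·[v(u_0) + 2v(u_1) + ... + 2v(u_{4}) + v(u_5)].
Sum = -17.78.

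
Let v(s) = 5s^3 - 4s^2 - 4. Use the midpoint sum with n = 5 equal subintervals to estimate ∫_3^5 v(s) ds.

539.84

Δs = (5 − 3)/5 = 0.4.
Midpoints: 3.2, 3.6, 4, 4.4, 4.8.
v(3.2) = 118.88, v(3.6) = 177.44, v(4) = 252, v(4.4) = 344.48, v(4.8) = 456.8.
Sum = Δs · [v(3.2) + v(3.6) + v(4) + v(4.4) + v(4.8)].
Sum = 539.84.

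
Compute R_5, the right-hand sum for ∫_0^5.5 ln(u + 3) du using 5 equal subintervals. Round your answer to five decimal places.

9.94592

Δu = (5.5 − 0)/5 = 1.1.
Right endpoints: 1.1, 2.2, 3.3, 4.4, 5.5.
f(1.1) ≈ 1.41099, f(2.2) ≈ 1.64866, f(3.3) ≈ 1.84055, f(4.4) ≈ 2.00148, f(5.5) ≈ 2.14007.
Sum = Δu · [f(1.1) + f(2.2) + f(3.3) + f(4.4) + f(5.5)].
Sum ≈ 9.94592.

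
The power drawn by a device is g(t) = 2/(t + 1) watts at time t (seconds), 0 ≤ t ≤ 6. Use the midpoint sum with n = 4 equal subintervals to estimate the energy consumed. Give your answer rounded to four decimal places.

Δt = (6 − 0)/4 = 1.5.
Midpoints: 0.75, 2.25, 3.75, 5.25.
g(0.75) = 8/7, g(2.25) = 8/13, g(3.75) = 8/19, g(5.25) = 0.32.
Sum = Δt · [g(0.75) + g(2.25) + g(3.75) + g(5.25)].
Sum ≈ 3.7489.

3.7489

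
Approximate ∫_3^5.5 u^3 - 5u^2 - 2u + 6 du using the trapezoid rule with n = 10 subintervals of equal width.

-29.82421875

Δu = (5.5 − 3)/10 = 0.25.
f(3) = -18, f(3.25) = -18.984375, f(3.5) = -19.375, f(3.75) = -19.078125, f(4) = -18, f(4.25) = -16.046875, f(4.5) = -13.125, f(4.75) = -9.140625, f(5) = -4, f(5.25) = 2.390625, f(5.5) = 10.125.
T_10 = (Δu/2)·[f(u_0) + 2f(u_1) + ... + 2f(u_{9}) + f(u_10)].
Sum = -29.82421875.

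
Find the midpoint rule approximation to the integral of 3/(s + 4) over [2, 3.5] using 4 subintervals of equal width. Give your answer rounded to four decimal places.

Δs = (3.5 − 2)/4 = 0.375.
Midpoints: 2.1875, 2.5625, 2.9375, 3.3125.
f(2.1875) = 16/33, f(2.5625) = 16/35, f(2.9375) = 16/37, f(3.3125) = 16/39.
Sum = Δs · [f(2.1875) + f(2.5625) + f(2.9375) + f(3.3125)].
Sum ≈ 0.6693.

0.6693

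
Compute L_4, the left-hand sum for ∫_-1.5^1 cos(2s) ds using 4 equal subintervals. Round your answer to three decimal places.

0.276

Δs = (1 − (-1.5))/4 = 0.625.
Left endpoints: -1.5, -0.875, -0.25, 0.375.
f(-1.5) ≈ -0.990, f(-0.875) ≈ -0.178, f(-0.25) ≈ 0.878, f(0.375) ≈ 0.732.
Sum = Δs · [f(-1.5) + f(-0.875) + f(-0.25) + f(0.375)].
Sum ≈ 0.276.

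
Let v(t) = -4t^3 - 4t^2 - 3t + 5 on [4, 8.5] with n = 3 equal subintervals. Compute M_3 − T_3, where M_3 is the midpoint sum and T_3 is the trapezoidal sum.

199.96875

M_3 = -5692.78125.
T_3 = -5892.75.
M_3 − T_3 = 199.96875.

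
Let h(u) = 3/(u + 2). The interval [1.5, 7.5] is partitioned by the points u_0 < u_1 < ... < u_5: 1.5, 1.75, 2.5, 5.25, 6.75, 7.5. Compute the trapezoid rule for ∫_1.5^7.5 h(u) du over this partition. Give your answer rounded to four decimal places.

Subinterval widths: 0.25, 0.75, 2.75, 1.5, 0.75.
h(1.5) = 6/7, h(1.75) = 0.8, h(2.5) = 2/3, h(5.25) = 12/29, h(6.75) = 12/35, h(7.5) = 6/19.
On each subinterval the trapezoid contributes (Δu_i/2)·[h(u_{i-1}) + h(u_i)].
Sum ≈ 3.0573.

3.0573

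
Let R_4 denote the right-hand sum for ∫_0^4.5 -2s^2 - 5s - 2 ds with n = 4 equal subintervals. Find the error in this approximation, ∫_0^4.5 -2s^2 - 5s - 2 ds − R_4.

Exact integral: ∫_0^4.5 f(s) ds = -120.375.
R_4 = -157.7109375.
Error = -120.375 − (-157.7109375) = 37.3359375.

37.3359375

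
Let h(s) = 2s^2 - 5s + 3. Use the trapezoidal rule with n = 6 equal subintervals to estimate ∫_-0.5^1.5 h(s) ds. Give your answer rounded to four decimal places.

3.4074

Δs = (1.5 − (-0.5))/6 = 1/3.
h(-0.5) = 6, h(-1/6) = 35/9, h(1/6) = 20/9, h(0.5) = 1, h(5/6) = 2/9, h(7/6) = -1/9, h(1.5) = 0.
T_6 = (Δs/2)·[h(s_0) + 2h(s_1) + ... + 2h(s_{5}) + h(s_6)].
Sum ≈ 3.4074.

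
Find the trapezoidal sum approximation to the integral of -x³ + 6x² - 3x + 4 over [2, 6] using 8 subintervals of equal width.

Δx = (6 − 2)/8 = 0.5.
f(2) = 14, f(2.5) = 18.375, f(3) = 22, f(3.5) = 24.125, f(4) = 24, f(4.5) = 20.875, f(5) = 14, f(5.5) = 2.625, f(6) = -14.
T_8 = (Δx/2)·[f(x_0) + 2f(x_1) + ... + 2f(x_{7}) + f(x_8)].
Sum = 63.

63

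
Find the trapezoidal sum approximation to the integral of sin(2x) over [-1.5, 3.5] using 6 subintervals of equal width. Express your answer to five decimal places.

-0.66010

Δx = (3.5 − (-1.5))/6 = 5/6.
f(-1.5) ≈ -0.14112, f(-2/3) ≈ -0.97194, f(1/6) ≈ 0.32719, f(1) ≈ 0.90930, f(11/6) ≈ -0.50128, f(8/3) ≈ -0.81333, f(3.5) ≈ 0.65699.
T_6 = (Δx/2)·[f(x_0) + 2f(x_1) + ... + 2f(x_{5}) + f(x_6)].
Sum ≈ -0.66010.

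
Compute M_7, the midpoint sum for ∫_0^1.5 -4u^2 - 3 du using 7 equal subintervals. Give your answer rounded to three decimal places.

-8.977

Δu = (1.5 − 0)/7 = 3/14.
Midpoints: 3/28, 9/28, 15/28, 0.75, 27/28, 33/28, 39/28.
f(3/28) = -597/196, f(9/28) = -669/196, f(15/28) = -813/196, f(0.75) = -5.25, f(27/28) = -1317/196, f(33/28) = -1677/196, f(39/28) = -2109/196.
Sum = Δu · [f(3/28) + f(9/28) + f(15/28) + ...].
Sum ≈ -8.977.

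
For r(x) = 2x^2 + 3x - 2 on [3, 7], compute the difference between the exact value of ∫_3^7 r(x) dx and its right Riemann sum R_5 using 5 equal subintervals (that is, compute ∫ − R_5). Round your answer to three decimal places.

Exact integral: ∫_3^7 r(x) dx ≈ 262.66667.
R_5 = 300.32.
Error ≈ 262.66667 − 300.32 ≈ -37.653.

-37.653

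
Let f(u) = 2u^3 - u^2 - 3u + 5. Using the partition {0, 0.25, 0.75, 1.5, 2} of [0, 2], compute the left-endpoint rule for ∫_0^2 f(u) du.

Subinterval widths: 0.25, 0.5, 0.75, 0.5.
Left endpoints: 0, 0.25, 0.75, 1.5.
f(0) = 5, f(0.25) = 4.21875, f(0.75) = 3.03125, f(1.5) = 5.
Sum = Σ Δu_i · f(u_i).
Sum = 8.1328125.

8.1328125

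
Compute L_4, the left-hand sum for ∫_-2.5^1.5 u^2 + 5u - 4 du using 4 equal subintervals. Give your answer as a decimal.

-27

Δu = (1.5 − (-2.5))/4 = 1.
Left endpoints: -2.5, -1.5, -0.5, 0.5.
f(-2.5) = -10.25, f(-1.5) = -9.25, f(-0.5) = -6.25, f(0.5) = -1.25.
Sum = Δu · [f(-2.5) + f(-1.5) + f(-0.5) + f(0.5)].
Sum = -27.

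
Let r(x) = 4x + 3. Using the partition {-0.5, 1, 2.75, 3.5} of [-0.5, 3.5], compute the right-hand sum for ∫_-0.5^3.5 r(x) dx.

47.75

Subinterval widths: 1.5, 1.75, 0.75.
Right endpoints: 1, 2.75, 3.5.
r(1) = 7, r(2.75) = 14, r(3.5) = 17.
Sum = Σ Δx_i · r(x_i).
Sum = 47.75.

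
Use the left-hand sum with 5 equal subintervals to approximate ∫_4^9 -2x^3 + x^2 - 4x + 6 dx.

-2420

Δx = (9 − 4)/5 = 1.
Left endpoints: 4, 5, 6, 7, 8.
f(4) = -122, f(5) = -239, f(6) = -414, f(7) = -659, f(8) = -986.
Sum = Δx · [f(4) + f(5) + f(6) + f(7) + f(8)].
Sum = -2420.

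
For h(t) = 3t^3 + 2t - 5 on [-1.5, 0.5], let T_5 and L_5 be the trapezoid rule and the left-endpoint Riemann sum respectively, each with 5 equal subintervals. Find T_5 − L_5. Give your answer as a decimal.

T_5 = -15.99.
L_5 = -18.89.
T_5 − L_5 = 2.9.

2.9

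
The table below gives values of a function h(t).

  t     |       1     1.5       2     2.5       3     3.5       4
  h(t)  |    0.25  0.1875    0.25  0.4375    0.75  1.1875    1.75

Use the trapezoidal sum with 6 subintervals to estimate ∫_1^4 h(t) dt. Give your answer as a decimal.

1.90625

Δt = 0.5.
T_6 = (0.5/2)·[0.25 + 2·0.1875 + 2·0.25 + 2·0.4375 + 2·0.75 + 2·1.1875 + 1.75] = 1.90625.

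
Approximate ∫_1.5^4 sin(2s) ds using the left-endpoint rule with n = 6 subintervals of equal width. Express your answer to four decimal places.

-0.5742

Δs = (4 − 1.5)/6 = 5/12.
Left endpoints: 1.5, 23/12, 7/3, 2.75, 19/6, 43/12.
f(1.5) ≈ 0.1411, f(23/12) ≈ -0.6379, f(7/3) ≈ -0.9990, f(2.75) ≈ -0.7055, f(19/6) ≈ 0.0501, f(43/12) ≈ 0.7730.
Sum = Δs · [f(1.5) + f(23/12) + f(7/3) + ...].
Sum ≈ -0.5742.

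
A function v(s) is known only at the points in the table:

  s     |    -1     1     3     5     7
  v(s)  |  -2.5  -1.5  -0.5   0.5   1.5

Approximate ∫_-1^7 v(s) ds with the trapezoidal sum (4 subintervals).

Δs = 2.
T_4 = (2/2)·[(-2.5) + 2·(-1.5) + 2·(-0.5) + 2·0.5 + 1.5] = -4.

-4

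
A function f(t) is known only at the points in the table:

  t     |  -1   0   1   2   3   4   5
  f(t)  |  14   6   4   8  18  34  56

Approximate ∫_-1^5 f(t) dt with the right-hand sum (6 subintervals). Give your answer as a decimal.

Δt = 1.
Sum = 1·[6 + 4 + 8 + 18 + 34 + 56] = 126.

126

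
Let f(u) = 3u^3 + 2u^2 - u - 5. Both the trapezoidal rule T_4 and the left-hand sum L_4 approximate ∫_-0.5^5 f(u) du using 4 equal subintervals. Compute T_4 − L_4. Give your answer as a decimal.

T_4 ≈ 550.805664.
L_4 ≈ 262.485352.
T_4 − L_4 = 288.3203125.

288.3203125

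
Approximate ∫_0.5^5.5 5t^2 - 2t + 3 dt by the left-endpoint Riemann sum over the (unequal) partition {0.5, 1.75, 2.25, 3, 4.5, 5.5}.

187.578125

Subinterval widths: 1.25, 0.5, 0.75, 1.5, 1.
Left endpoints: 0.5, 1.75, 2.25, 3, 4.5.
f(0.5) = 3.25, f(1.75) = 14.8125, f(2.25) = 23.8125, f(3) = 42, f(4.5) = 95.25.
Sum = Σ Δt_i · f(t_i).
Sum = 187.578125.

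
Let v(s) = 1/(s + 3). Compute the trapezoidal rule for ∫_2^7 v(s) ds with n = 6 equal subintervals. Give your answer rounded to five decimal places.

0.69488

Δs = (7 − 2)/6 = 5/6.
v(2) = 0.2, v(17/6) = 6/35, v(11/3) = 0.15, v(4.5) = 2/15, v(16/3) = 0.12, v(37/6) = 6/55, v(7) = 0.1.
T_6 = (Δs/2)·[v(s_0) + 2v(s_1) + ... + 2v(s_{5}) + v(s_6)].
Sum ≈ 0.69488.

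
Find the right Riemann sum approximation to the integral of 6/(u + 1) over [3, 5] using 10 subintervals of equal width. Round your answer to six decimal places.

Δu = (5 − 3)/10 = 0.2.
Right endpoints: 3.2, 3.4, 3.6, 3.8, 4, 4.2, 4.4, 4.6, 4.8, 5.
f(3.2) = 10/7, f(3.4) = 15/11, f(3.6) = 30/23, f(3.8) = 1.25, f(4) = 1.2, f(4.2) = 15/13, f(4.4) = 10/9, f(4.6) = 15/14, f(4.8) = 30/29, f(5) = 1.
Sum = Δu · [f(3.2) + f(3.4) + f(3.6) + ...].
Sum ≈ 2.383485.

2.383485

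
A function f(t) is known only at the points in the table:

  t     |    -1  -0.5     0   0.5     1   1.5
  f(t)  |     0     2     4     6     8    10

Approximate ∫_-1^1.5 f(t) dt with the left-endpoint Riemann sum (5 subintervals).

Δt = 0.5.
Sum = 0.5·[0 + 2 + 4 + 6 + 8] = 10.

10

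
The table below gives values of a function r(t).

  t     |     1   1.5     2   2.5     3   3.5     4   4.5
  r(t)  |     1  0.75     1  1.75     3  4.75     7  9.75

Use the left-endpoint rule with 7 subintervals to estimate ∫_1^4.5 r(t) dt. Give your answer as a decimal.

9.625

Δt = 0.5.
Sum = 0.5·[1 + 0.75 + 1 + 1.75 + 3 + 4.75 + 7] = 9.625.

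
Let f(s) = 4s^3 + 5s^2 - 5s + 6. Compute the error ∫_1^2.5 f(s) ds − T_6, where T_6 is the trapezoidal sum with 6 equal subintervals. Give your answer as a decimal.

-0.40625

Exact integral: ∫_1^2.5 f(s) ds = 58.3125.
T_6 = 58.71875.
Error = 58.3125 − 58.71875 = -0.40625.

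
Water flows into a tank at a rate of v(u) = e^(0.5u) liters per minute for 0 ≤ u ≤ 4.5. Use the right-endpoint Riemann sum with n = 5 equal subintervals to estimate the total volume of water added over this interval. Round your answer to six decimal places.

21.080452

Δu = (4.5 − 0)/5 = 0.9.
Right endpoints: 0.9, 1.8, 2.7, 3.6, 4.5.
v(0.9) ≈ 1.568312, v(1.8) ≈ 2.459603, v(2.7) ≈ 3.857426, v(3.6) ≈ 6.049647, v(4.5) ≈ 9.487736.
Sum = Δu · [v(0.9) + v(1.8) + v(2.7) + v(3.6) + v(4.5)].
Sum ≈ 21.080452.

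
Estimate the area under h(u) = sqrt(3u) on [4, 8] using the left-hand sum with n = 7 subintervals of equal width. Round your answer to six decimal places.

16.476873

Δu = (8 − 4)/7 = 4/7.
Left endpoints: 4, 32/7, 36/7, 40/7, 44/7, 48/7, 52/7.
h(4) ≈ 3.464102, h(32/7) ≈ 3.703280, h(36/7) ≈ 3.927922, h(40/7) ≈ 4.140393, h(44/7) ≈ 4.342481, h(48/7) ≈ 4.535574, h(52/7) ≈ 4.720775.
Sum = Δu · [h(4) + h(32/7) + h(36/7) + ...].
Sum ≈ 16.476873.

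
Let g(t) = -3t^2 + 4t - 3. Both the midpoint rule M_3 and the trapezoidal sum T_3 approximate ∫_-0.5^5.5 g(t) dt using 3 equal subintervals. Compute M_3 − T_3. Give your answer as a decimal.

M_3 = -118.5.
T_3 = -136.5.
M_3 − T_3 = 18.

18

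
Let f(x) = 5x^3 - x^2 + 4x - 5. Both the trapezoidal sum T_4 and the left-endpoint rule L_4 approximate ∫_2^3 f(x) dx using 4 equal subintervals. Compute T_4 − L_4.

T_4 = 80.296875.
L_4 = 68.546875.
T_4 − L_4 = 11.75.

11.75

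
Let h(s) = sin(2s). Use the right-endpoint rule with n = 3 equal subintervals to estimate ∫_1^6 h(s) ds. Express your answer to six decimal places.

-1.103918

Δs = (6 − 1)/3 = 5/3.
Right endpoints: 8/3, 13/3, 6.
h(8/3) ≈ -0.813329, h(13/3) ≈ 0.687551, h(6) ≈ -0.536573.
Sum = Δs · [h(8/3) + h(13/3) + h(6)].
Sum ≈ -1.103918.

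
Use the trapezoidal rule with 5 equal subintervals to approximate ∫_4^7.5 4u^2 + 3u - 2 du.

Δu = (7.5 − 4)/5 = 0.7.
f(4) = 74, f(4.7) = 100.46, f(5.4) = 130.84, f(6.1) = 165.14, f(6.8) = 203.36, f(7.5) = 245.5.
T_5 = (Δu/2)·[f(u_0) + 2f(u_1) + ... + 2f(u_{4}) + f(u_5)].
Sum = 531.685.

531.685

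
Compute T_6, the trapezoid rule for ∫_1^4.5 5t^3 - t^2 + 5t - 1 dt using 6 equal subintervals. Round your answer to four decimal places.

533.9009

Δt = (4.5 − 1)/6 = 7/12.
f(1) = 8, f(19/12) = 41915/1728, f(13/6) = 12095/216, f(2.75) = 109.171875, f(10/3) = 5123/27, f(47/12) = 524719/1728, f(4.5) = 456.875.
T_6 = (Δt/2)·[f(t_0) + 2f(t_1) + ... + 2f(t_{5}) + f(t_6)].
Sum ≈ 533.9009.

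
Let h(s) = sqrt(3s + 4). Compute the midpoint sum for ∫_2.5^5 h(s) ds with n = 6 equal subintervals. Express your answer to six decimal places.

9.738639

Δs = (5 − 2.5)/6 = 5/12.
Midpoints: 65/24, 3.125, 85/24, 95/24, 4.375, 115/24.
h(65/24) ≈ 3.482097, h(3.125) ≈ 3.657185, h(85/24) ≈ 3.824265, h(95/24) ≈ 3.984344, h(4.375) ≈ 4.138236, h(115/24) ≈ 4.286607.
Sum = Δs · [h(65/24) + h(3.125) + h(85/24) + ...].
Sum ≈ 9.738639.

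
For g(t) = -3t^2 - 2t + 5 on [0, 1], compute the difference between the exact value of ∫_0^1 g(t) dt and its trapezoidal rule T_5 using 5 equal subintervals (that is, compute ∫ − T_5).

Exact integral: ∫_0^1 g(t) dt = 3.
T_5 = 2.98.
Error = 3 − 2.98 = 0.02.

0.02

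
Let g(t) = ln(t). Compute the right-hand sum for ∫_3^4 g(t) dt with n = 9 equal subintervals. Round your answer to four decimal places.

Δt = (4 − 3)/9 = 1/9.
Right endpoints: 28/9, 29/9, 10/3, 31/9, 32/9, 11/3, 34/9, 35/9, 4.
g(28/9) ≈ 1.1350, g(29/9) ≈ 1.1701, g(10/3) ≈ 1.2040, g(31/9) ≈ 1.2368, g(32/9) ≈ 1.2685, g(11/3) ≈ 1.2993, g(34/9) ≈ 1.3291, g(35/9) ≈ 1.3581, g(4) ≈ 1.3863.
Sum = Δt · [g(28/9) + g(29/9) + g(10/3) + ...].
Sum ≈ 1.2652.

1.2652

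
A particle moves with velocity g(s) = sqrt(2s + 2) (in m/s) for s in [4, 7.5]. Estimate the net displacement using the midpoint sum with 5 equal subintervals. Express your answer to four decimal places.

12.8248

Δs = (7.5 − 4)/5 = 0.7.
Midpoints: 4.35, 5.05, 5.75, 6.45, 7.15.
g(4.35) ≈ 3.2711, g(5.05) ≈ 3.4785, g(5.75) ≈ 3.6742, g(6.45) ≈ 3.8601, g(7.15) ≈ 4.0373.
Sum = Δs · [g(4.35) + g(5.05) + g(5.75) + g(6.45) + g(7.15)].
Sum ≈ 12.8248.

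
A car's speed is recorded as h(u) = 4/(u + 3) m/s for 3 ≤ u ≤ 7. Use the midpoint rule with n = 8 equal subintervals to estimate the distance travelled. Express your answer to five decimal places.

Δu = (7 − 3)/8 = 0.5.
Midpoints: 3.25, 3.75, 4.25, 4.75, 5.25, 5.75, 6.25, 6.75.
h(3.25) = 0.64, h(3.75) = 16/27, h(4.25) = 16/29, h(4.75) = 16/31, h(5.25) = 16/33, h(5.75) = 16/35, h(6.25) = 16/37, h(6.75) = 16/39.
Sum = Δu · [h(3.25) + h(3.75) + h(4.25) + ...].
Sum ≈ 2.04256.

2.04256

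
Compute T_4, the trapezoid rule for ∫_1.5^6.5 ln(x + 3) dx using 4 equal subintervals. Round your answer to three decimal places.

Δx = (6.5 − 1.5)/4 = 1.25.
f(1.5) ≈ 1.504, f(2.75) ≈ 1.749, f(4) ≈ 1.946, f(5.25) ≈ 2.110, f(6.5) ≈ 2.251.
T_4 = (Δx/2)·[f(x_0) + 2f(x_1) + 2f(x_2) + 2f(x_3) + f(x_4)].
Sum ≈ 9.604.

9.604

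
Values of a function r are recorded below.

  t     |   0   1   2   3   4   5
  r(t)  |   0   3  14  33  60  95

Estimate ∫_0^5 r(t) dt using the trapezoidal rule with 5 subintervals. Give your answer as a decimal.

157.5

Δt = 1.
T_5 = (1/2)·[0 + 2·3 + 2·14 + 2·33 + 2·60 + 95] = 157.5.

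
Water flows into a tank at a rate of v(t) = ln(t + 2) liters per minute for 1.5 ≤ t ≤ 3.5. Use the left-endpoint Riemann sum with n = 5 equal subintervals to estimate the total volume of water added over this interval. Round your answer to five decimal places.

2.89966

Δt = (3.5 − 1.5)/5 = 0.4.
Left endpoints: 1.5, 1.9, 2.3, 2.7, 3.1.
v(1.5) ≈ 1.25276, v(1.9) ≈ 1.36098, v(2.3) ≈ 1.45862, v(2.7) ≈ 1.54756, v(3.1) ≈ 1.62924.
Sum = Δt · [v(1.5) + v(1.9) + v(2.3) + v(2.7) + v(3.1)].
Sum ≈ 2.89966.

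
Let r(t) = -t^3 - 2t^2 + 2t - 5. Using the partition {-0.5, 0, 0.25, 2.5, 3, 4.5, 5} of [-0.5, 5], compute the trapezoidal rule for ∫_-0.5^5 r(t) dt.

Subinterval widths: 0.5, 0.25, 2.25, 0.5, 1.5, 0.5.
r(-0.5) = -6.375, r(0) = -5, r(0.25) = -4.640625, r(2.5) = -28.125, r(3) = -44, r(4.5) = -127.625, r(5) = -170.
On each subinterval the trapezoid contributes (Δt_i/2)·[r(t_{i-1}) + r(t_i)].
Sum = -262.06640625.

-262.06640625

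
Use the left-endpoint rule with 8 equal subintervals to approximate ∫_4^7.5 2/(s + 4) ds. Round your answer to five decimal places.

Δs = (7.5 − 4)/8 = 0.4375.
Left endpoints: 4, 4.4375, 4.875, 5.3125, 5.75, 6.1875, 6.625, 7.0625.
f(4) = 0.25, f(4.4375) = 32/135, f(4.875) = 16/71, f(5.3125) = 32/149, f(5.75) = 8/39, f(6.1875) = 32/163, f(6.625) = 16/85, f(7.0625) = 32/177.
Sum = Δs · [f(4) + f(4.4375) + f(4.875) + ...].
Sum ≈ 0.74271.

0.74271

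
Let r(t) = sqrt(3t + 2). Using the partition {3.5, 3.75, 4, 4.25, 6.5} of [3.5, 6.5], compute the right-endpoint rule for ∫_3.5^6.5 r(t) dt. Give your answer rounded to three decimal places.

Subinterval widths: 0.25, 0.25, 0.25, 2.25.
Right endpoints: 3.75, 4, 4.25, 6.5.
r(3.75) ≈ 3.640, r(4) ≈ 3.742, r(4.25) ≈ 3.841, r(6.5) ≈ 4.637.
Sum = Σ Δt_i · r(t_i).
Sum ≈ 13.238.

13.238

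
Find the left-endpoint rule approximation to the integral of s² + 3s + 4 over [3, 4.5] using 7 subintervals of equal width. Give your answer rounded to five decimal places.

Δs = (4.5 − 3)/7 = 3/14.
Left endpoints: 3, 45/14, 24/7, 51/14, 27/7, 57/14, 30/7.
f(3) = 22, f(45/14) = 4699/196, f(24/7) = 1276/49, f(51/14) = 5527/196, f(27/7) = 1492/49, f(57/14) = 6427/196, f(30/7) = 1726/49.
Sum = Δs · [f(3) + f(45/14) + f(24/7) + ...].
Sum ≈ 42.57398.

42.57398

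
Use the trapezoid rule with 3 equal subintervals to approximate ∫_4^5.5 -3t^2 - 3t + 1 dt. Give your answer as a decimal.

Δt = (5.5 − 4)/3 = 0.5.
f(4) = -59, f(4.5) = -73.25, f(5) = -89, f(5.5) = -106.25.
T_3 = (Δt/2)·[f(t_0) + 2f(t_1) + 2f(t_2) + f(t_3)].
Sum = -122.4375.

-122.4375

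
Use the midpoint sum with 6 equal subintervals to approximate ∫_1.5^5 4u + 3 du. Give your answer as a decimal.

56

Δu = (5 − 1.5)/6 = 7/12.
Midpoints: 43/24, 2.375, 71/24, 85/24, 4.125, 113/24.
f(43/24) = 61/6, f(2.375) = 12.5, f(71/24) = 89/6, f(85/24) = 103/6, f(4.125) = 19.5, f(113/24) = 131/6.
Sum = Δu · [f(43/24) + f(2.375) + f(71/24) + ...].
Sum = 56.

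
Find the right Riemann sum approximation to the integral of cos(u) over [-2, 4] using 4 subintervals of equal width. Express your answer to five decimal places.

-0.05535

Δu = (4 − (-2))/4 = 1.5.
Right endpoints: -0.5, 1, 2.5, 4.
f(-0.5) ≈ 0.87758, f(1) ≈ 0.54030, f(2.5) ≈ -0.80114, f(4) ≈ -0.65364.
Sum = Δu · [f(-0.5) + f(1) + f(2.5) + f(4)].
Sum ≈ -0.05535.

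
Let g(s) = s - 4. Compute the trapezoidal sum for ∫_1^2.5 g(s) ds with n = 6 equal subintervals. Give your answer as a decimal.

-3.375

Δs = (2.5 − 1)/6 = 0.25.
g(1) = -3, g(1.25) = -2.75, g(1.5) = -2.5, g(1.75) = -2.25, g(2) = -2, g(2.25) = -1.75, g(2.5) = -1.5.
T_6 = (Δs/2)·[g(s_0) + 2g(s_1) + ... + 2g(s_{5}) + g(s_6)].
Sum = -3.375.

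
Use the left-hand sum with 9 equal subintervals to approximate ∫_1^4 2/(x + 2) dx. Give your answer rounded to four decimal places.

Δx = (4 − 1)/9 = 1/3.
Left endpoints: 1, 4/3, 5/3, 2, 7/3, 8/3, 3, 10/3, 11/3.
f(1) = 2/3, f(4/3) = 0.6, f(5/3) = 6/11, f(2) = 0.5, f(7/3) = 6/13, f(8/3) = 3/7, f(3) = 0.4, f(10/3) = 0.375, f(11/3) = 6/17.
Sum = Δx · [f(1) + f(4/3) + f(5/3) + ...].
Sum ≈ 1.4434.

1.4434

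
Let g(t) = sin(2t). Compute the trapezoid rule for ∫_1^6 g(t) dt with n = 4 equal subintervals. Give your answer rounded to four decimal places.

Δt = (6 − 1)/4 = 1.25.
g(1) ≈ 0.9093, g(2.25) ≈ -0.9775, g(3.5) ≈ 0.6570, g(4.75) ≈ -0.0752, g(6) ≈ -0.5366.
T_4 = (Δt/2)·[g(t_0) + 2g(t_1) + 2g(t_2) + 2g(t_3) + g(t_4)].
Sum ≈ -0.2617.

-0.2617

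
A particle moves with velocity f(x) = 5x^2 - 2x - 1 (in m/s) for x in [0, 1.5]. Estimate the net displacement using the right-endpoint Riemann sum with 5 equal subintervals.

Δx = (1.5 − 0)/5 = 0.3.
Right endpoints: 0.3, 0.6, 0.9, 1.2, 1.5.
f(0.3) = -1.15, f(0.6) = -0.4, f(0.9) = 1.25, f(1.2) = 3.8, f(1.5) = 7.25.
Sum = Δx · [f(0.3) + f(0.6) + f(0.9) + f(1.2) + f(1.5)].
Sum = 3.225.

3.225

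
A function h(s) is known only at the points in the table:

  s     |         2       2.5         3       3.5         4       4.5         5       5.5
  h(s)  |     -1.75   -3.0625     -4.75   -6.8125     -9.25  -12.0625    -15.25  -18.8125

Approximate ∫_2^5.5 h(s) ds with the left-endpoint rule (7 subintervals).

Δs = 0.5.
Sum = 0.5·[(-1.75) + (-3.0625) + (-4.75) + (-6.8125) + (-9.25) + (-12.0625) + (-15.25)] = -26.46875.

-26.46875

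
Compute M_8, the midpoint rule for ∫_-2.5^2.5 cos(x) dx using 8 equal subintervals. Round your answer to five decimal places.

Δx = (2.5 − (-2.5))/8 = 0.625.
Midpoints: -2.1875, -1.5625, -0.9375, -0.3125, 0.3125, 0.9375, 1.5625, 2.1875.
f(-2.1875) ≈ -0.57835, f(-1.5625) ≈ 0.00830, f(-0.9375) ≈ 0.59181, f(-0.3125) ≈ 0.95157, f(0.3125) ≈ 0.95157, f(0.9375) ≈ 0.59181, f(1.5625) ≈ 0.00830, f(2.1875) ≈ -0.57835.
Sum = Δx · [f(-2.1875) + f(-1.5625) + f(-0.9375) + ...].
Sum ≈ 1.21665.

1.21665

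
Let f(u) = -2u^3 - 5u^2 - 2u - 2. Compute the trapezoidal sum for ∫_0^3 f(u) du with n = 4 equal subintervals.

Δu = (3 − 0)/4 = 0.75.
f(0) = -2, f(0.75) = -7.15625, f(1.5) = -23, f(2.25) = -54.59375, f(3) = -107.
T_4 = (Δu/2)·[f(u_0) + 2f(u_1) + 2f(u_2) + 2f(u_3) + f(u_4)].
Sum = -104.4375.

-104.4375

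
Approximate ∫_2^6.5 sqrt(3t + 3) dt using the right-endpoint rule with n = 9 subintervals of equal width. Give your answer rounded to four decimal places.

Δt = (6.5 − 2)/9 = 0.5.
Right endpoints: 2.5, 3, 3.5, 4, 4.5, 5, 5.5, 6, 6.5.
f(2.5) ≈ 3.2404, f(3) ≈ 3.4641, f(3.5) ≈ 3.6742, f(4) ≈ 3.8730, f(4.5) ≈ 4.0620, f(5) ≈ 4.2426, f(5.5) ≈ 4.4159, f(6) ≈ 4.5826, f(6.5) ≈ 4.7434.
Sum = Δt · [f(2.5) + f(3) + f(3.5) + ...].
Sum ≈ 18.1491.

18.1491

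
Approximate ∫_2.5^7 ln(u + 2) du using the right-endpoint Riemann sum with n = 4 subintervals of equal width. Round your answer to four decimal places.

Δu = (7 − 2.5)/4 = 1.125.
Right endpoints: 3.625, 4.75, 5.875, 7.
f(3.625) ≈ 1.7272, f(4.75) ≈ 1.9095, f(5.875) ≈ 2.0637, f(7) ≈ 2.1972.
Sum = Δu · [f(3.625) + f(4.75) + f(5.875) + f(7)].
Sum ≈ 8.8849.

8.8849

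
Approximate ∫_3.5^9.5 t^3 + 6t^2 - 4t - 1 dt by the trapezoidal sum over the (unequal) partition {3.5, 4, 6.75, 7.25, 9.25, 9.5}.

3584.44921875

Subinterval widths: 0.5, 2.75, 0.5, 2, 0.25.
f(3.5) = 101.375, f(4) = 143, f(6.75) = 552.921875, f(7.25) = 666.453125, f(9.25) = 1266.828125, f(9.5) = 1359.875.
On each subinterval the trapezoid contributes (Δt_i/2)·[f(t_{i-1}) + f(t_i)].
Sum = 3584.44921875.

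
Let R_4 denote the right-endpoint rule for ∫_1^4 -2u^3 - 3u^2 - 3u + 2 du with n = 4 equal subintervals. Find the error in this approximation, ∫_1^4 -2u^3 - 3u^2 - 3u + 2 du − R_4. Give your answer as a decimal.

Exact integral: ∫_1^4 f(u) du = -207.
R_4 = -279.5625.
Error = -207 − (-279.5625) = 72.5625.

72.5625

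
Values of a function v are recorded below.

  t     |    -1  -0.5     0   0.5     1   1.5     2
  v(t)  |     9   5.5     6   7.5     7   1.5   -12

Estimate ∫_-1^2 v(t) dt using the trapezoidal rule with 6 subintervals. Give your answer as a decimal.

13

Δt = 0.5.
T_6 = (0.5/2)·[9 + 2·5.5 + 2·6 + 2·7.5 + 2·7 + 2·1.5 + (-12)] = 13.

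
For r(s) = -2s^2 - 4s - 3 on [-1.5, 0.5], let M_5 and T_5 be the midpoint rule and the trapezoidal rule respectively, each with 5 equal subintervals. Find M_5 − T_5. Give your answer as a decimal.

0.16

M_5 = -4.28.
T_5 = -4.44.
M_5 − T_5 = 0.16.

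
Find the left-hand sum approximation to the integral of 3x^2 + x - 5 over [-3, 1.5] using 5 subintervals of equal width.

13.41

Δx = (1.5 − (-3))/5 = 0.9.
Left endpoints: -3, -2.1, -1.2, -0.3, 0.6.
f(-3) = 19, f(-2.1) = 6.13, f(-1.2) = -1.88, f(-0.3) = -5.03, f(0.6) = -3.32.
Sum = Δx · [f(-3) + f(-2.1) + f(-1.2) + f(-0.3) + f(0.6)].
Sum = 13.41.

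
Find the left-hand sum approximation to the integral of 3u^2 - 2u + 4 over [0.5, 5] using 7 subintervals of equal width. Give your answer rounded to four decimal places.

98.0816

Δu = (5 − 0.5)/7 = 9/14.
Left endpoints: 0.5, 8/7, 25/14, 17/7, 43/14, 26/7, 61/14.
f(0.5) = 3.75, f(8/7) = 276/49, f(25/14) = 1959/196, f(17/7) = 825/49, f(43/14) = 5127/196, f(26/7) = 1860/49, f(61/14) = 10239/196.
Sum = Δu · [f(0.5) + f(8/7) + f(25/14) + ...].
Sum ≈ 98.0816.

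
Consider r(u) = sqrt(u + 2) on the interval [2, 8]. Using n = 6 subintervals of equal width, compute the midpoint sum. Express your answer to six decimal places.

Δu = (8 − 2)/6 = 1.
Midpoints: 2.5, 3.5, 4.5, 5.5, 6.5, 7.5.
r(2.5) ≈ 2.121320, r(3.5) ≈ 2.345208, r(4.5) ≈ 2.549510, r(5.5) ≈ 2.738613, r(6.5) ≈ 2.915476, r(7.5) ≈ 3.082207.
Sum = Δu · [r(2.5) + r(3.5) + r(4.5) + ...].
Sum ≈ 15.752334.

15.752334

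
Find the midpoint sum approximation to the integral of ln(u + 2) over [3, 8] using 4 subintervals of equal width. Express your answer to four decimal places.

Δu = (8 − 3)/4 = 1.25.
Midpoints: 3.625, 4.875, 6.125, 7.375.
f(3.625) ≈ 1.7272, f(4.875) ≈ 1.9279, f(6.125) ≈ 2.0949, f(7.375) ≈ 2.2380.
Sum = Δu · [f(3.625) + f(4.875) + f(6.125) + f(7.375)].
Sum ≈ 9.9851.

9.9851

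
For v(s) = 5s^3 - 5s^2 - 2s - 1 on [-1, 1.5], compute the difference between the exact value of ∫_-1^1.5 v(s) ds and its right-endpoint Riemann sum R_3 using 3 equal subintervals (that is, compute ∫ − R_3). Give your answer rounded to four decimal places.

Exact integral: ∫_-1^1.5 v(s) ds ≈ -5.963542.
R_3 ≈ -1.898148.
Error ≈ -5.963542 − (-1.898148) ≈ -4.0654.

-4.0654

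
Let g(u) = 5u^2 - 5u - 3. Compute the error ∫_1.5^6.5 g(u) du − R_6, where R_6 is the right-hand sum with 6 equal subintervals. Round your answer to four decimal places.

-75.8102

Exact integral: ∫_1.5^6.5 g(u) du ≈ 337.083333.
R_6 ≈ 412.893519.
Error ≈ 337.083333 − 412.893519 ≈ -75.8102.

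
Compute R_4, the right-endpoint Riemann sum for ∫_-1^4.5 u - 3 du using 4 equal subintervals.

-3.09375

Δu = (4.5 − (-1))/4 = 1.375.
Right endpoints: 0.375, 1.75, 3.125, 4.5.
f(0.375) = -2.625, f(1.75) = -1.25, f(3.125) = 0.125, f(4.5) = 1.5.
Sum = Δu · [f(0.375) + f(1.75) + f(3.125) + f(4.5)].
Sum = -3.09375.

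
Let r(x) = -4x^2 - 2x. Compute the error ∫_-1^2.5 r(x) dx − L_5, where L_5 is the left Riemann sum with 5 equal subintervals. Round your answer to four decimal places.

-8.6567

Exact integral: ∫_-1^2.5 r(x) dx ≈ -27.416667.
L_5 = -18.76.
Error ≈ -27.416667 − (-18.76) ≈ -8.6567.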